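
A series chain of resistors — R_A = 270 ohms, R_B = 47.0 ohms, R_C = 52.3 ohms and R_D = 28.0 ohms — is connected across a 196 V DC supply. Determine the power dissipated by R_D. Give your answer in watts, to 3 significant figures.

6.81 W

Since the resistors are in series they all carry the loop current I = V/R_total; the power in any one is I²R.
R_total = 270 + 47.0 + 52.3 + 28.0 = 397.3 Ω
I = V / R_total = 196 / 397.3 = 0.4933 A
P_R_D = I² × R_D = (0.4933)² × 28.0 = 6.814 W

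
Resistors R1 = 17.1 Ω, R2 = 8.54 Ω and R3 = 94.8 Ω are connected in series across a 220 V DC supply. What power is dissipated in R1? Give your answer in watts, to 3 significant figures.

57.1 W

In a series string the same current flows through every resistor — find that current, then P = I²R for the one we want.
R_total = 17.1 + 8.54 + 94.8 = 120.4 Ω
I = V / R_total = 220 / 120.4 = 1.827 A
P_R1 = I² × R1 = (1.827)² × 17.1 = 57.06 W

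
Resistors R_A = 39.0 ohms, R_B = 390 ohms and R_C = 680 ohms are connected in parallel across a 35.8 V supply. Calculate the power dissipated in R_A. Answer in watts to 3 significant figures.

32.9 W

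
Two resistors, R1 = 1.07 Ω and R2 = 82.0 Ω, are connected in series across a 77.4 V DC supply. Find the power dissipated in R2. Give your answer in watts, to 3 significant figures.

71.2 W

Since the resistors are in series they all carry the loop current I = V/R_total; the power in any one is I²R.
R_total = 1.07 + 82.0 = 83.07 Ω
I = V / R_total = 77.4 / 83.07 = 0.9317 A
P_R2 = I² × R2 = (0.9317)² × 82.0 = 71.19 W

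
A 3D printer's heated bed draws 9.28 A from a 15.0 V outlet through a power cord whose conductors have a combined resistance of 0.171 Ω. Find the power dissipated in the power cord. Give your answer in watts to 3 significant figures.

14.7 W

Only the current and the line resistance are needed for the I²R loss.
The power cord carries the full 9.28 A.
P_line = I² R_line = (9.280)² × 0.171 = 14.73 W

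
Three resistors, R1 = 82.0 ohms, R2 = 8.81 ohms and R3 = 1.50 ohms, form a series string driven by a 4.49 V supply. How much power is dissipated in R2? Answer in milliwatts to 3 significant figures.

Series elements share the same current, so find I first, then use P = I²R.
R_total = 82.0 + 8.81 + 1.50 = 92.31 Ω
I = V / R_total = 4.49 / 92.31 = 0.04864 A
P_R2 = I² × R2 = (0.04864)² × 8.81 = 0.02084 W

20.8 mW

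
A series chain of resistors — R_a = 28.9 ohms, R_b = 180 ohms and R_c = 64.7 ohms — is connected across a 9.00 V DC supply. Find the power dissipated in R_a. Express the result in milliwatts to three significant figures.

Series elements share the same current, so find I first, then use P = I²R.
R_total = 28.9 + 180 + 64.7 = 273.6 Ω
I = V / R_total = 9.00 / 273.6 = 0.03289 A
P_R_a = I² × R_a = (0.03289)² × 28.9 = 0.03127 W

31.3 mW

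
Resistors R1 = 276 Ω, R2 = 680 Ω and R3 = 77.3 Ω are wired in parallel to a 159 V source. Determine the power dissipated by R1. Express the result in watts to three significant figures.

The supply voltage appears across each parallel branch — just use P = V²/R1.
P_R1 = V² / R1 = (159)² / 276 Ω = 91.60 W

91.6 W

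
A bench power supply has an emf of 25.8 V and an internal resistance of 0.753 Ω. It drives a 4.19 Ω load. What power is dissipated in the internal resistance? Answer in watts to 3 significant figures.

r is in series with the load, so it carries the full circuit current — the loss in it is I²r.
I = ε / (r + R) = 25.8 / (0.753 + 4.19) = 5.220 A
P_int = I² r = (5.220)² × 0.753 = 20.51 W

20.5 W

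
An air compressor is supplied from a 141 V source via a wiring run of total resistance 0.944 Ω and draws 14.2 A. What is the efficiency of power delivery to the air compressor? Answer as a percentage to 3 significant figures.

90.5 %

The wiring run carries the full 14.2 A.
P_line = I² R_line = (14.20)² × 0.944 = 190.3 W
P_source = V I = 141 × 14.20 = 2002 W; P_load = 1812 W
η = P_load / P_source = 1812 / 2002 = 0.9049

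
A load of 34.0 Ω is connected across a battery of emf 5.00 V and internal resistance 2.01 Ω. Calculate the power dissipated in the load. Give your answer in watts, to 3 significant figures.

With r and R in series, I = ε/(r+R); the load dissipates I²R.
I = ε / (r + R) = 5.00 / (2.01 + 34.0) = 0.1389 A
P_load = I² R = (0.1389)² × 34.0 = 0.6555 W

0.655 W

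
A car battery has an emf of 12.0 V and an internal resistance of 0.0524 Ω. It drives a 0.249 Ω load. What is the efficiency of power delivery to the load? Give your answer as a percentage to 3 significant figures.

82.6 %

Both r and R carry the same current, so the power split is just the resistance split: η = R/(R+r).
η = R / (R + r) = 0.249 / (0.249 + 0.0524) = 0.8261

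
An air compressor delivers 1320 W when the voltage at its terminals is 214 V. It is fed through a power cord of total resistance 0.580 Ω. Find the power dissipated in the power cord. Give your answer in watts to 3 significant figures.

Only the current and the line resistance are needed for the I²R loss.
I = P / V = 1320 / 214 = 6.168 A through the power cord.
P_line = I² R_line = (6.168)² × 0.580 = 22.07 W

22.1 W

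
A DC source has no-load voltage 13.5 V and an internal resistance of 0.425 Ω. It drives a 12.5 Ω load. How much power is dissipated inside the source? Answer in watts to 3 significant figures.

Internal loss is I²r, with I set by the total series resistance r+R.
I = ε / (r + R) = 13.5 / (0.425 + 12.5) = 1.044 A
P_int = I² r = (1.044)² × 0.425 = 0.4637 W

0.464 W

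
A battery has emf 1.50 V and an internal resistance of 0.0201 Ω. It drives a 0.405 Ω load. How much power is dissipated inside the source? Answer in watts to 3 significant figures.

r is in series with the load, so it carries the full circuit current — the loss in it is I²r.
I = ε / (r + R) = 1.50 / (0.0201 + 0.405) = 3.529 A
P_int = I² r = (3.529)² × 0.0201 = 0.2503 W

0.250 W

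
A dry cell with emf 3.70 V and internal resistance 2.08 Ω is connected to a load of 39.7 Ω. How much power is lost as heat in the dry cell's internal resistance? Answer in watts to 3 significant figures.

The source's internal resistance is just another series element carrying I; its dissipation is I²r.
I = ε / (r + R) = 3.70 / (2.08 + 39.7) = 0.08856 A
P_int = I² r = (0.08856)² × 2.08 = 0.01631 W

0.0163 W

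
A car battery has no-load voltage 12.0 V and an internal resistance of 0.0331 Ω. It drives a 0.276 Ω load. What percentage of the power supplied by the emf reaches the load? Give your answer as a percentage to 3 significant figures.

89.3 %

Efficiency is P_load / P_total. With a series r and R sharing the same I, P = I²R for each, so η = R/(R+r).
η = R / (R + r) = 0.276 / (0.276 + 0.0331) = 0.8929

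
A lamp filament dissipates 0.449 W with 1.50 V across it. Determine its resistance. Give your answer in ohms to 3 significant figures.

From P = V I = I²R = V²/R, with the two given quantities we get R = V² / P.
R = (1.50)² / 0.449 = 5.011 Ω

5.01 Ω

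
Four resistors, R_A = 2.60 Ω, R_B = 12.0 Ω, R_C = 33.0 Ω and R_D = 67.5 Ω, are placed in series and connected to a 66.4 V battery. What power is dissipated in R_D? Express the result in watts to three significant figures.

The current is common to all series resistors; compute it, then apply P = I²R for the target.
R_total = 2.60 + 12.0 + 33.0 + 67.5 = 115.1 Ω
I = V / R_total = 66.4 / 115.1 = 0.5769 A
P_R_D = I² × R_D = (0.5769)² × 67.5 = 22.46 W

22.5 W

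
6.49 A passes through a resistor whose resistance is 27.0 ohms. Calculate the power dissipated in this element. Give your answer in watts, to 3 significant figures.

1140 W

The current through and the resistance of the element are both given; use P = I²R.
P = (6.490 A)² × 27.0 Ω = 1137 W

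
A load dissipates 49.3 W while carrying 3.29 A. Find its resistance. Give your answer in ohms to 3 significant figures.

Inverting the appropriate power form: R = P / I².
R = 49.3 / (3.290)² = 4.555 Ω

4.55 Ω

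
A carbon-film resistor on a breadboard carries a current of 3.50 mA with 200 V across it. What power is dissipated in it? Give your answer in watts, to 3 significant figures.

With V and I both given, power follows immediately from P = V I.
P = 200 V × 0.003500 A = 0.7000 W

0.700 W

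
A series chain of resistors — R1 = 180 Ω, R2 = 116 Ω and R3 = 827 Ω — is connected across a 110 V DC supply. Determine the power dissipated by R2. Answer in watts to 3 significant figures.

1.11 W

The current is common to all series resistors; compute it, then apply P = I²R for the target.
R_total = 180 + 116 + 827 = 1123 Ω
I = V / R_total = 110 / 1123 = 0.09795 A
P_R2 = I² × R2 = (0.09795)² × 116 = 1.113 W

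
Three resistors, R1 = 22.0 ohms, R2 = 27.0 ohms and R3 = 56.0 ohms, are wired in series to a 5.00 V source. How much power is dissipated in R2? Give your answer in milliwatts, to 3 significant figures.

61.2 mW

Every series element carries the same I. Get I from the total resistance, then P = I² × R2.
R_total = 22.0 + 27.0 + 56.0 = 105.0 Ω
I = V / R_total = 5.00 / 105.0 = 0.04762 A
P_R2 = I² × R2 = (0.04762)² × 27.0 = 0.06122 W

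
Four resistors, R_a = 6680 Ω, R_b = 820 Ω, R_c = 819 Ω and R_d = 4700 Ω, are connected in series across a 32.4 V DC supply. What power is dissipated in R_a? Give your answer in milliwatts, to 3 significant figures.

Every series element carries the same I. Get I from the total resistance, then P = I² × R_a.
R_total = 6680 + 820 + 819 + 4700 = 13020 Ω
I = V / R_total = 32.4 / 13020 = 0.002489 A
P_R_a = I² × R_a = (0.002489)² × 6680 = 0.04137 W

41.4 mW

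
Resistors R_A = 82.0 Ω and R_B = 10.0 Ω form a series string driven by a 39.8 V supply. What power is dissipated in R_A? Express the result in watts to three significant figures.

Since the resistors are in series they all carry the loop current I = V/R_total; the power in any one is I²R.
R_total = 82.0 + 10.0 = 92.00 Ω
I = V / R_total = 39.8 / 92.00 = 0.4326 A
P_R_A = I² × R_A = (0.4326)² × 82.0 = 15.35 W

15.3 W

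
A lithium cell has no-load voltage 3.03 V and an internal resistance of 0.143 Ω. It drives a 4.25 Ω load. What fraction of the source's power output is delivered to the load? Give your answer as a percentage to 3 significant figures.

η = P_load/(P_load+P_int) = I²R/(I²R+I²r) = R/(R+r) — the I² cancels for series elements.
η = R / (R + r) = 4.25 / (4.25 + 0.143) = 0.9674

96.7 %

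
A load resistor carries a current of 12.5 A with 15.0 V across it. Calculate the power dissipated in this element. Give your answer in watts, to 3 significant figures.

V and I are known directly — P = V I, no intermediate step needed.
P = 15.0 V × 12.50 A = 187.5 W

188 W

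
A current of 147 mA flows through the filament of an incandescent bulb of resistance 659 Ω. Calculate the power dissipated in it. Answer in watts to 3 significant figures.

Current and resistance are given, so P = I²R is the direct form.
P = (0.1470 A)² × 659 Ω = 14.24 W

14.2 W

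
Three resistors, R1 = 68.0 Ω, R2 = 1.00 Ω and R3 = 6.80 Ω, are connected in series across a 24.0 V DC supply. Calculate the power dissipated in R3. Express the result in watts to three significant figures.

The current is common to all series resistors; compute it, then apply P = I²R for the target.
R_total = 68.0 + 1.00 + 6.80 = 75.80 Ω
I = V / R_total = 24.0 / 75.80 = 0.3166 A
P_R3 = I² × R3 = (0.3166)² × 6.80 = 0.6817 W

0.682 W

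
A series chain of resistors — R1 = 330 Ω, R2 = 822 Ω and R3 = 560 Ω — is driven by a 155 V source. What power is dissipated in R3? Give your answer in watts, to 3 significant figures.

4.59 W

Every series element carries the same I. Get I from the total resistance, then P = I² × R3.
R_total = 330 + 822 + 560 = 1712 Ω
I = V / R_total = 155 / 1712 = 0.09054 A
P_R3 = I² × R3 = (0.09054)² × 560 = 4.590 W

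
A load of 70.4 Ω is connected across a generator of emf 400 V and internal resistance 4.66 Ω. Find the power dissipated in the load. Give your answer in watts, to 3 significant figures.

Load and internal resistance form a series loop — compute the loop current, then the load power via I²R.
I = ε / (r + R) = 400 / (4.66 + 70.4) = 5.329 A
P_load = I² R = (5.329)² × 70.4 = 1999 W

2000 W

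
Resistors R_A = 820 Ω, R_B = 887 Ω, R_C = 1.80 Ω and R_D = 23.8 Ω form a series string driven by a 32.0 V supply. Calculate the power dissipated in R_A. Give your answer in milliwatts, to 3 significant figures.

Series elements share the same current, so find I first, then use P = I²R.
R_total = 820 + 887 + 1.80 + 23.8 = 1733 Ω
I = V / R_total = 32.0 / 1733 = 0.01847 A
P_R_A = I² × R_A = (0.01847)² × 820 = 0.2797 W

280 mW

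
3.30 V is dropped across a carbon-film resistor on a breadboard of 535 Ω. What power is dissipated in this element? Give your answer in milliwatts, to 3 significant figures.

Voltage and resistance are given, so P = V²/R is the one-step route.
P = (3.30 V)² / 535 Ω = 0.02036 W

20.4 mW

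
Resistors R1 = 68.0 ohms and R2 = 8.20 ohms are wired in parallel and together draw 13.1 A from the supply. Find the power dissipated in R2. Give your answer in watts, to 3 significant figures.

1120 W

Parallel branches share V, not I — compute V via R_eq, then use V²/R for the target branch.
1/R_eq = 1/68.0 + 1/8.20 ⇒ R_eq = 7.318 Ω
V = I_total × R_eq = 13.10 × 7.318 = 95.86 V
P_R2 = V² / R2 = (95.86)² / 8.20 = 1121 W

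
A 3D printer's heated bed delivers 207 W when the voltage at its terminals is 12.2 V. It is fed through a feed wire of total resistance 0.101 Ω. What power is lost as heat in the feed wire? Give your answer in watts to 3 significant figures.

Only the current and the line resistance are needed for the I²R loss.
I = P / V = 207 / 12.2 = 16.97 A through the feed wire.
P_line = I² R_line = (16.97)² × 0.101 = 29.08 W

29.1 W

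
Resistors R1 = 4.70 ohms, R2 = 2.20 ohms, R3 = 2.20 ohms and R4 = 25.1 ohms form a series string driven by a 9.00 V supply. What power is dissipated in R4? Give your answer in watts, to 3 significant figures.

1.74 W

Since the resistors are in series they all carry the loop current I = V/R_total; the power in any one is I²R.
R_total = 4.70 + 2.20 + 2.20 + 25.1 = 34.20 Ω
I = V / R_total = 9.00 / 34.20 = 0.2632 A
P_R4 = I² × R4 = (0.2632)² × 25.1 = 1.738 W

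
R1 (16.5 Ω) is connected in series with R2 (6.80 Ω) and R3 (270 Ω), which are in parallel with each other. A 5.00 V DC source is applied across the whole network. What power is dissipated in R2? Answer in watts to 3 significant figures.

Collapse R2‖R3 to a single equivalent, reducing the network to two series elements.
R_p = (6.80×270)/(6.80+270) = 6.633 Ω
R_total = 16.5 + 6.633 = 23.13 Ω
I = V / R_total = 5.00 / 23.13 = 0.2161 A
Voltage across the parallel pair: V_p = I × R_p = 0.2161 × 6.633 = 1.434 V
With V_p across R2, its power is V_p²/R2.
P_R2 = (1.434)² / 6.80 = 0.3023 W

0.302 W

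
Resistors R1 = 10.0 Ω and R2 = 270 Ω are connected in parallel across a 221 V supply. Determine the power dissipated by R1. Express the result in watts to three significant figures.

Each parallel branch sees the full supply voltage, so P = V²/R applies directly to the target branch.
P_R1 = V² / R1 = (221)² / 10.0 Ω = 4884 W

4880 W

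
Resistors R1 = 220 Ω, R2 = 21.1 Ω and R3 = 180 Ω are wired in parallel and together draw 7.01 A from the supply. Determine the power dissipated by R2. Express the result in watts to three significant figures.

705 W

The branches share the same voltage, but only the total current is given — find V from the equivalent resistance first.
1/R_eq = 1/220 + 1/21.1 + 1/180 ⇒ R_eq = 17.39 Ω
V = I_total × R_eq = 7.010 × 17.39 = 121.9 V
P_R2 = V² / R2 = (121.9)² / 21.1 = 704.5 W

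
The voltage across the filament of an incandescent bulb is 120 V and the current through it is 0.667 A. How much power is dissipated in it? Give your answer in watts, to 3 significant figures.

80.0 W

With V and I both given, power follows immediately from P = V I.
P = 120 V × 0.6670 A = 80.04 W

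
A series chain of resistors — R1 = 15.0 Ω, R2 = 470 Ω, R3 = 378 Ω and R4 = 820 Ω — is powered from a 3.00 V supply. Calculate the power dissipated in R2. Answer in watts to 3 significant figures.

0.00149 W

The current is common to all series resistors; compute it, then apply P = I²R for the target.
R_total = 15.0 + 470 + 378 + 820 = 1683 Ω
I = V / R_total = 3.00 / 1683 = 0.001783 A
P_R2 = I² × R2 = (0.001783)² × 470 = 0.001493 W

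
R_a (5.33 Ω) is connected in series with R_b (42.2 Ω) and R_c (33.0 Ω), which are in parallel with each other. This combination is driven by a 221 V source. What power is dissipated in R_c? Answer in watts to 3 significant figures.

Replace R_b and R_c with their parallel equivalent so the circuit becomes R_a in series with R_p.
R_p = (42.2×33.0)/(42.2+33.0) = 18.52 Ω
R_total = 5.33 + 18.52 = 23.85 Ω
I = V / R_total = 221 / 23.85 = 9.267 A
Voltage across the parallel pair: V_p = I × R_p = 9.267 × 18.52 = 171.6 V
R_c sees V_p directly, so P = V_p² / R_c.
P_R_c = (171.6)² / 33.0 = 892.4 W

892 W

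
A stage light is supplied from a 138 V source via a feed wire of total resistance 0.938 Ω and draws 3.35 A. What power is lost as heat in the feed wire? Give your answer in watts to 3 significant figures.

10.5 W

Only the current and the line resistance are needed for the I²R loss.
The feed wire carries the full 3.35 A.
P_line = I² R_line = (3.350)² × 0.938 = 10.53 W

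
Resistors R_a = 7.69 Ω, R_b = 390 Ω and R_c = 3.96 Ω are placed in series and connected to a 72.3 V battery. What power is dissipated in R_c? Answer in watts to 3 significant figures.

0.128 W

Series elements share the same current, so find I first, then use P = I²R.
R_total = 7.69 + 390 + 3.96 = 401.6 Ω
I = V / R_total = 72.3 / 401.6 = 0.1800 A
P_R_c = I² × R_c = (0.1800)² × 3.96 = 0.1283 W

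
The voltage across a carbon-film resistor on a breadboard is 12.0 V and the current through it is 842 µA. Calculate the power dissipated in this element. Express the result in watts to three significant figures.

Since both terminal voltage and current are stated, P = V I gives the power in one step.
P = 12.0 V × 0.0008420 A = 0.01010 W

0.0101 W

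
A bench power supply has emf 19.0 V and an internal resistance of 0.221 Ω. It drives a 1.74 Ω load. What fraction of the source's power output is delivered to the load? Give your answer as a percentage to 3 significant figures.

The source delivers εI, of which I²R reaches the load and I²r is lost; since I is common, η = R/(R+r).
η = R / (R + r) = 1.74 / (1.74 + 0.221) = 0.8873

88.7 %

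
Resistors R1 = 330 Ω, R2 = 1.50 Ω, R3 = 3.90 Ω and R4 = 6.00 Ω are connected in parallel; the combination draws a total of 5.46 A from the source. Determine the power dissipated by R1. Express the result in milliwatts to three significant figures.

75.7 mW

Parallel branches share V, not I — compute V via R_eq, then use V²/R for the target branch.
1/R_eq = 1/330 + 1/1.50 + 1/3.90 + 1/6.00 ⇒ R_eq = 0.9151 Ω
V = I_total × R_eq = 5.460 × 0.9151 = 4.996 V
P_R1 = V² / R1 = (4.996)² / 330 = 0.07565 W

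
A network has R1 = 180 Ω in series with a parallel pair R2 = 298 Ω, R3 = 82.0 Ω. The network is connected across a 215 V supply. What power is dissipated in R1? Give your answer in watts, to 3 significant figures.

139 W

Collapse R2‖R3 to a single equivalent, reducing the network to two series elements.
R_p = (298×82.0)/(298+82.0) = 64.31 Ω
R_total = 180 + 64.31 = 244.3 Ω
I = V / R_total = 215 / 244.3 = 0.8800 A
All the current flows through R1; use P = I²R.
P_R1 = (0.8800)² × 180 = 139.4 W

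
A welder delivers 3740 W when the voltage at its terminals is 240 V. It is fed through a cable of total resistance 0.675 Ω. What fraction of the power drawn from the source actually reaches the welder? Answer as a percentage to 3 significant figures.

95.8 %

I = P / V = 3740 / 240 = 15.58 A through the cable.
P_line = I² R_line = (15.58)² × 0.675 = 163.9 W
P_source = P_load + P_line = 3740 + 163.9 = 3904 W
η = P_load / P_source = 3740 / 3904 = 0.9580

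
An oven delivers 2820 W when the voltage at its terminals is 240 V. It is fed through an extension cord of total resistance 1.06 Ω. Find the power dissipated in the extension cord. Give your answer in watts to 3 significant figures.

146 W

Line loss is just I²R for the cable — we know both I and R_line directly.
I = P / V = 2820 / 240 = 11.75 A through the extension cord.
P_line = I² R_line = (11.75)² × 1.06 = 146.3 W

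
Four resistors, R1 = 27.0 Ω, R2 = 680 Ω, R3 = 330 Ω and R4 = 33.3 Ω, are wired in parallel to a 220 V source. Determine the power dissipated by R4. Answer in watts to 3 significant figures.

R4 sits directly across the source, so P = V²/R with V = 220 V.
P_R4 = V² / R4 = (220)² / 33.3 Ω = 1453 W

1450 W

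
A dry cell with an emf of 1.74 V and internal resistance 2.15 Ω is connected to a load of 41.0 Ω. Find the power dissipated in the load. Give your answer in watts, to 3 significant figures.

Find the circuit current first, then P = I²R for the load (series elements share I).
I = ε / (r + R) = 1.74 / (2.15 + 41.0) = 0.04032 A
P_load = I² R = (0.04032)² × 41.0 = 0.06667 W

0.0667 W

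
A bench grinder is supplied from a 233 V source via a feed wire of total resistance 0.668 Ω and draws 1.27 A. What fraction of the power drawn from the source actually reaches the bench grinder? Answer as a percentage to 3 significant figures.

99.6 %

The feed wire carries the full 1.27 A.
P_line = I² R_line = (1.270)² × 0.668 = 1.077 W
P_source = V I = 233 × 1.270 = 295.9 W; P_load = 294.8 W
η = P_load / P_source = 294.8 / 295.9 = 0.9964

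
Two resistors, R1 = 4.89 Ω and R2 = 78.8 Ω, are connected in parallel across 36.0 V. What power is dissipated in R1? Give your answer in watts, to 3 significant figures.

265 W

The supply voltage appears across each parallel branch — just use P = V²/R1.
P_R1 = V² / R1 = (36.0)² / 4.89 Ω = 265.0 W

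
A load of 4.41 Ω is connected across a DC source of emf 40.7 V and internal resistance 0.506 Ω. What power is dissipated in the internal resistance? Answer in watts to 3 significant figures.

The source's internal resistance is just another series element carrying I; its dissipation is I²r.
I = ε / (r + R) = 40.7 / (0.506 + 4.41) = 8.279 A
P_int = I² r = (8.279)² × 0.506 = 34.68 W

34.7 W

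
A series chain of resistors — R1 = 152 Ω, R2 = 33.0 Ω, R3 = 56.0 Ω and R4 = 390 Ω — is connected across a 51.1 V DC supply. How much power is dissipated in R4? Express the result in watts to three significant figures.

Every series element carries the same I. Get I from the total resistance, then P = I² × R4.
R_total = 152 + 33.0 + 56.0 + 390 = 631.0 Ω
I = V / R_total = 51.1 / 631.0 = 0.08098 A
P_R4 = I² × R4 = (0.08098)² × 390 = 2.558 W

2.56 W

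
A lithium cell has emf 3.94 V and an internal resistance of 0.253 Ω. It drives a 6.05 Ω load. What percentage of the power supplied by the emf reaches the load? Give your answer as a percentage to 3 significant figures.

96.0 %

Both r and R carry the same current, so the power split is just the resistance split: η = R/(R+r).
η = R / (R + r) = 6.05 / (6.05 + 0.253) = 0.9599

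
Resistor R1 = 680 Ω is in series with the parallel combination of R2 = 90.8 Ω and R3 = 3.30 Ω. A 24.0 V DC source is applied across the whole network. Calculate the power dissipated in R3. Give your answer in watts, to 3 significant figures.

0.00379 W

Replace R2 and R3 with their parallel equivalent so the circuit becomes R1 in series with R_p.
R_p = (90.8×3.30)/(90.8+3.30) = 3.184 Ω
R_total = 680 + 3.184 = 683.2 Ω
I = V / R_total = 24.0 / 683.2 = 0.03513 A
Voltage across the parallel pair: V_p = I × R_p = 0.03513 × 3.184 = 0.1119 V
With V_p across R3, its power is V_p²/R3.
P_R3 = (0.1119)² / 3.30 = 0.003792 W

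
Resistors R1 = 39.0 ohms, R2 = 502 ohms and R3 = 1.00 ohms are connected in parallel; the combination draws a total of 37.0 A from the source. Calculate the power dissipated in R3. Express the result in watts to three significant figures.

1300 W

We need the common branch voltage; get it from I_total × R_eq, then P = V²/R for the branch.
1/R_eq = 1/39.0 + 1/502 + 1/1.00 ⇒ R_eq = 0.9731 Ω
V = I_total × R_eq = 37.00 × 0.9731 = 36.01 V
P_R3 = V² / R3 = (36.01)² / 1.00 = 1296 W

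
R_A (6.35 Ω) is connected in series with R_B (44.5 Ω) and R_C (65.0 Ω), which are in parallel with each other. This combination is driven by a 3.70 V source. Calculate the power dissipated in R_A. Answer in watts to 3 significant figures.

Reduce the parallel pair to R_p first; the network is then a simple series string.
R_p = (44.5×65.0)/(44.5+65.0) = 26.42 Ω
R_total = 6.35 + 26.42 = 32.77 Ω
I = V / R_total = 3.70 / 32.77 = 0.1129 A
R_A carries the full series current, so P = I²R.
P_R_A = (0.1129)² × 6.35 = 0.08097 W

0.0810 W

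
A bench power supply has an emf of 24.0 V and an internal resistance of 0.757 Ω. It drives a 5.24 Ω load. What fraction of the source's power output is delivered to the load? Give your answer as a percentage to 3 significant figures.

87.4 %

The source delivers εI, of which I²R reaches the load and I²r is lost; since I is common, η = R/(R+r).
η = R / (R + r) = 5.24 / (5.24 + 0.757) = 0.8738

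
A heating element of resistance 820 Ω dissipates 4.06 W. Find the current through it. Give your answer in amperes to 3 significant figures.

0.0704 A

Inverting the appropriate power form: I = √(P / R).
I = √(4.06 / 820) = 0.07036 A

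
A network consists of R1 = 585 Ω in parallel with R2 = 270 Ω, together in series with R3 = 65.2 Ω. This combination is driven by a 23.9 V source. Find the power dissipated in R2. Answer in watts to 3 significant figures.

1.16 W

Collapse the R1‖R2 pair into one equivalent R_p; then R_p and R3 form a series string.
R_p = (585×270)/(585+270) = 184.7 Ω
R_total = R_p + 65.2 = 184.7 + 65.2 = 249.9 Ω
I = V / R_total = 23.9 / 249.9 = 0.09562 A
Voltage across the parallel pair: V_p = I × R_p = 0.09562 × 184.7 = 17.67 V
Use P = V²/R for R2 with V = V_p.
P_R2 = (17.67)² / 270 = 1.156 W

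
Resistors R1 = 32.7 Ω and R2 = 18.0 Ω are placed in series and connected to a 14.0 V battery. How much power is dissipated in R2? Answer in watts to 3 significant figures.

1.37 W

Series elements share the same current, so find I first, then use P = I²R.
R_total = 32.7 + 18.0 = 50.70 Ω
I = V / R_total = 14.0 / 50.70 = 0.2761 A
P_R2 = I² × R2 = (0.2761)² × 18.0 = 1.373 W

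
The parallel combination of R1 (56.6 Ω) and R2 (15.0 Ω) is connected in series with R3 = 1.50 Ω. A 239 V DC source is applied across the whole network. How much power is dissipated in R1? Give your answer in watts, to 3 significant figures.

Collapse the R1‖R2 pair into one equivalent R_p; then R_p and R3 form a series string.
R_p = (56.6×15.0)/(56.6+15.0) = 11.86 Ω
R_total = R_p + 1.50 = 11.86 + 1.50 = 13.36 Ω
I = V / R_total = 239 / 13.36 = 17.89 A
Voltage across the parallel pair: V_p = I × R_p = 17.89 × 11.86 = 212.2 V
R1 has V_p across it, so P = V_p²/R1.
P_R1 = (212.2)² / 56.6 = 795.3 W

795 W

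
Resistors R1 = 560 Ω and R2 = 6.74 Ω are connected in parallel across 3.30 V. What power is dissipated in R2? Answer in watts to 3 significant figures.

Every branch has 3.30 V across it, so for R2 the power is simply V²/R.
P_R2 = V² / R2 = (3.30)² / 6.74 Ω = 1.616 W

1.62 W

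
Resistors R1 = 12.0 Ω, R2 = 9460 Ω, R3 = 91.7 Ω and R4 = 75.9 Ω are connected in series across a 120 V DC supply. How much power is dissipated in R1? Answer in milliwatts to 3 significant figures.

The current is common to all series resistors; compute it, then apply P = I²R for the target.
R_total = 12.0 + 9460 + 91.7 + 75.9 = 9640 Ω
I = V / R_total = 120 / 9640 = 0.01245 A
P_R1 = I² × R1 = (0.01245)² × 12.0 = 0.001860 W

1.86 mW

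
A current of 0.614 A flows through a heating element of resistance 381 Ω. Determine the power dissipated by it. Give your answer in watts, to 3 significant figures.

Knowing I and R, the power is just I²R — no need to find V first.
P = (0.6140 A)² × 381 Ω = 143.6 W

144 W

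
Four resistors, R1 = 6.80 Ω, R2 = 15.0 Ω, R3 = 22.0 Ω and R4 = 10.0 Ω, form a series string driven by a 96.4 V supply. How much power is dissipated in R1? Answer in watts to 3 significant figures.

The current is common to all series resistors; compute it, then apply P = I²R for the target.
R_total = 6.80 + 15.0 + 22.0 + 10.0 = 53.80 Ω
I = V / R_total = 96.4 / 53.80 = 1.792 A
P_R1 = I² × R1 = (1.792)² × 6.80 = 21.83 W

21.8 W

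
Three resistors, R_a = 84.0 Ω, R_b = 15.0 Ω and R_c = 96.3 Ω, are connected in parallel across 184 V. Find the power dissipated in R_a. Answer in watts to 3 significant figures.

403 W

Each parallel branch sees the full supply voltage, so P = V²/R applies directly to the target branch.
P_R_a = V² / R_a = (184)² / 84.0 Ω = 403.0 W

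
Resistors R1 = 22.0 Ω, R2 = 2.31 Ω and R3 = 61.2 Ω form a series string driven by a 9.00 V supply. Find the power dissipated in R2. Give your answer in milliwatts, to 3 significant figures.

In a series string the same current flows through every resistor — find that current, then P = I²R for the one we want.
R_total = 22.0 + 2.31 + 61.2 = 85.51 Ω
I = V / R_total = 9.00 / 85.51 = 0.1053 A
P_R2 = I² × R2 = (0.1053)² × 2.31 = 0.02559 W

25.6 mW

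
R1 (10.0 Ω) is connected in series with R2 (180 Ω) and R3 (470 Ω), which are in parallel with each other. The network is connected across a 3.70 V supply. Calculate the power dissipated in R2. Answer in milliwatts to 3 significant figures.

First combine the parallel branches into one equivalent R_p, then R1 + R_p is a series pair.
R_p = (180×470)/(180+470) = 130.2 Ω
R_total = 10.0 + 130.2 = 140.2 Ω
I = V / R_total = 3.70 / 140.2 = 0.02640 A
Voltage across the parallel pair: V_p = I × R_p = 0.02640 × 130.2 = 3.436 V
R2 is across V_p, so use P = V²/R for that branch.
P_R2 = (3.436)² / 180 = 0.06559 W

65.6 mW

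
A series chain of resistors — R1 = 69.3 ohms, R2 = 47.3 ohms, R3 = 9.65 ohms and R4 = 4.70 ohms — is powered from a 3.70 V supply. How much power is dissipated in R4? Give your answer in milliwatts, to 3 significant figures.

3.75 mW

Every series element carries the same I. Get I from the total resistance, then P = I² × R4.
R_total = 69.3 + 47.3 + 9.65 + 4.70 = 130.9 Ω
I = V / R_total = 3.70 / 130.9 = 0.02826 A
P_R4 = I² × R4 = (0.02826)² × 4.70 = 0.003752 W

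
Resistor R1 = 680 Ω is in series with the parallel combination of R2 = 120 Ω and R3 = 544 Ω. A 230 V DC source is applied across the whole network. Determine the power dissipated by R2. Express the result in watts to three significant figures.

7.03 W

Collapse R2‖R3 to a single equivalent, reducing the network to two series elements.
R_p = (120×544)/(120+544) = 98.31 Ω
R_total = 680 + 98.31 = 778.3 Ω
I = V / R_total = 230 / 778.3 = 0.2955 A
Voltage across the parallel pair: V_p = I × R_p = 0.2955 × 98.31 = 29.05 V
With V_p across R2, its power is V_p²/R2.
P_R2 = (29.05)² / 120 = 7.034 W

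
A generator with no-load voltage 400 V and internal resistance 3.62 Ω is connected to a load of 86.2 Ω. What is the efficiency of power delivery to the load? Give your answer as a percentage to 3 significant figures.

Both r and R carry the same current, so the power split is just the resistance split: η = R/(R+r).
η = R / (R + r) = 86.2 / (86.2 + 3.62) = 0.9597

96.0 %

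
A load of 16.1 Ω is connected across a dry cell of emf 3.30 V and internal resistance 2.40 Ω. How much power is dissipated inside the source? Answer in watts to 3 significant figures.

The internal resistance carries the same current as the load; P_int = I²r.
I = ε / (r + R) = 3.30 / (2.40 + 16.1) = 0.1784 A
P_int = I² r = (0.1784)² × 2.40 = 0.07637 W

0.0764 W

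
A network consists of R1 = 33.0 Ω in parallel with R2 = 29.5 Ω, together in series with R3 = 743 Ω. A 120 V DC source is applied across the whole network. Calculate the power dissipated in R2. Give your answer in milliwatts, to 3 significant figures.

206 mW

First find R_p for the parallel pair, then treat R_p + R3 as a series loop.
R_p = (33.0×29.5)/(33.0+29.5) = 15.58 Ω
R_total = R_p + 743 = 15.58 + 743 = 758.6 Ω
I = V / R_total = 120 / 758.6 = 0.1582 A
Voltage across the parallel pair: V_p = I × R_p = 0.1582 × 15.58 = 2.464 V
R2 sits across V_p; its power is V_p²/R.
P_R2 = (2.464)² / 29.5 = 0.2058 W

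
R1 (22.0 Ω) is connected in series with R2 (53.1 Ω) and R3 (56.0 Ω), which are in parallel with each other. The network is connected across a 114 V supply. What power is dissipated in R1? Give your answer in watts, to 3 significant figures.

118 W

Replace R2 and R3 with their parallel equivalent so the circuit becomes R1 in series with R_p.
R_p = (53.1×56.0)/(53.1+56.0) = 27.26 Ω
R_total = 22.0 + 27.26 = 49.26 Ω
I = V / R_total = 114 / 49.26 = 2.314 A
R1 carries the full series current, so P = I²R.
P_R1 = (2.314)² × 22.0 = 117.8 W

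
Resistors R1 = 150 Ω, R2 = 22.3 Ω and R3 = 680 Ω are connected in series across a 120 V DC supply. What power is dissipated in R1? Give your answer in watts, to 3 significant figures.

2.97 W

Every series element carries the same I. Get I from the total resistance, then P = I² × R1.
R_total = 150 + 22.3 + 680 = 852.3 Ω
I = V / R_total = 120 / 852.3 = 0.1408 A
P_R1 = I² × R1 = (0.1408)² × 150 = 2.974 W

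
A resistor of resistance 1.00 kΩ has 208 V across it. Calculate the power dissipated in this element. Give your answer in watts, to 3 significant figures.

43.3 W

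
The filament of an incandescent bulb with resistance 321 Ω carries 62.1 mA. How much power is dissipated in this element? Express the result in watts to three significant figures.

1.24 W

Knowing I and R, the power is just I²R — no need to find V first.
P = (0.06210 A)² × 321 Ω = 1.238 W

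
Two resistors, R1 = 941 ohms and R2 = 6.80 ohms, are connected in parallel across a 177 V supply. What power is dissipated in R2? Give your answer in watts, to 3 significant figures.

4610 W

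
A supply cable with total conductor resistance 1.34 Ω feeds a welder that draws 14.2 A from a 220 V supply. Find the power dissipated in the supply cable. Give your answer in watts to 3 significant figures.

Only the current and the line resistance are needed for the I²R loss.
The supply cable carries the full 14.2 A.
P_line = I² R_line = (14.20)² × 1.34 = 270.2 W

270 W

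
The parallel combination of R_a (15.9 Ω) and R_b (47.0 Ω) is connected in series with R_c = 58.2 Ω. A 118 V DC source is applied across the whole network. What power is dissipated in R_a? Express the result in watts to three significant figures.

Combine R_a and R_b into their parallel equivalent first, reducing the network to two series resistors.
R_p = (15.9×47.0)/(15.9+47.0) = 11.88 Ω
R_total = R_p + 58.2 = 11.88 + 58.2 = 70.08 Ω
I = V / R_total = 118 / 70.08 = 1.684 A
Voltage across the parallel pair: V_p = I × R_p = 1.684 × 11.88 = 20.00 V
R_a has V_p across it, so P = V_p²/R_a.
P_R_a = (20.00)² / 15.9 = 25.17 W

25.2 W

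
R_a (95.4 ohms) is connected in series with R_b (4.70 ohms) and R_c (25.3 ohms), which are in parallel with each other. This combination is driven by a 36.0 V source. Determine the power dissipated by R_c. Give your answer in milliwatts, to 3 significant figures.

81.5 mW

Collapse R_b‖R_c to a single equivalent, reducing the network to two series elements.
R_p = (4.70×25.3)/(4.70+25.3) = 3.964 Ω
R_total = 95.4 + 3.964 = 99.36 Ω
I = V / R_total = 36.0 / 99.36 = 0.3623 A
Voltage across the parallel pair: V_p = I × R_p = 0.3623 × 3.964 = 1.436 V
R_c sees V_p directly, so P = V_p² / R_c.
P_R_c = (1.436)² / 25.3 = 0.08151 W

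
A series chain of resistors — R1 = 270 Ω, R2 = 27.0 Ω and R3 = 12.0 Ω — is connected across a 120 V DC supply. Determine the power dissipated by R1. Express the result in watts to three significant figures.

Every series element carries the same I. Get I from the total resistance, then P = I² × R1.
R_total = 270 + 27.0 + 12.0 = 309.0 Ω
I = V / R_total = 120 / 309.0 = 0.3883 A
P_R1 = I² × R1 = (0.3883)² × 270 = 40.72 W

40.7 W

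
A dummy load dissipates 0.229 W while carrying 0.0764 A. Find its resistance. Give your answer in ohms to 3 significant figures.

From P = V I = I²R = V²/R, with the two given quantities we get R = P / I².
R = 0.229 / (0.07640)² = 39.23 Ω

39.2 Ω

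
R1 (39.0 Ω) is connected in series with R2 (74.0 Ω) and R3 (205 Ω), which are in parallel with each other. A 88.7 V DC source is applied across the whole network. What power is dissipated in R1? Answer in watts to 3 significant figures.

35.2 W

Replace R2 and R3 with their parallel equivalent so the circuit becomes R1 in series with R_p.
R_p = (74.0×205)/(74.0+205) = 54.37 Ω
R_total = 39.0 + 54.37 = 93.37 Ω
I = V / R_total = 88.7 / 93.37 = 0.9500 A
R1 carries the full series current, so P = I²R.
P_R1 = (0.9500)² × 39.0 = 35.19 W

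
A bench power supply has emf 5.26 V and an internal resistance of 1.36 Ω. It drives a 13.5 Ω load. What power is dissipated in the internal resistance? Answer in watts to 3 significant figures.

0.170 W

r is in series with the load, so it carries the full circuit current — the loss in it is I²r.
I = ε / (r + R) = 5.26 / (1.36 + 13.5) = 0.3540 A
P_int = I² r = (0.3540)² × 1.36 = 0.1704 W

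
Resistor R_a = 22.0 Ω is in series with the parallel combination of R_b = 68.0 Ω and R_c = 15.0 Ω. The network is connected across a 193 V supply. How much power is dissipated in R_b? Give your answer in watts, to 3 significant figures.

Collapse R_b‖R_c to a single equivalent, reducing the network to two series elements.
R_p = (68.0×15.0)/(68.0+15.0) = 12.29 Ω
R_total = 22.0 + 12.29 = 34.29 Ω
I = V / R_total = 193 / 34.29 = 5.629 A
Voltage across the parallel pair: V_p = I × R_p = 5.629 × 12.29 = 69.17 V
R_b is across V_p, so use P = V²/R for that branch.
P_R_b = (69.17)² / 68.0 = 70.36 W

70.4 W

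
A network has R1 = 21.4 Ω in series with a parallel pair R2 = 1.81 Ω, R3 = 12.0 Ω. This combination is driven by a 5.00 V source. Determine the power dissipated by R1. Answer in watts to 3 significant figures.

First combine the parallel branches into one equivalent R_p, then R1 + R_p is a series pair.
R_p = (1.81×12.0)/(1.81+12.0) = 1.573 Ω
R_total = 21.4 + 1.573 = 22.97 Ω
I = V / R_total = 5.00 / 22.97 = 0.2176 A
The full supply current passes through R1: P = I²R.
P_R1 = (0.2176)² × 21.4 = 1.014 W

1.01 W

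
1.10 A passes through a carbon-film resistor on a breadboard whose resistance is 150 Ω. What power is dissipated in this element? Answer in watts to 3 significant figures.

182 W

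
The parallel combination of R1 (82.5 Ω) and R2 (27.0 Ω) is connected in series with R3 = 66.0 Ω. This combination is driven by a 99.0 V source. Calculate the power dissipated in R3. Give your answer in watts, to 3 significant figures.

86.8 W

First find R_p for the parallel pair, then treat R_p + R3 as a series loop.
R_p = (82.5×27.0)/(82.5+27.0) = 20.34 Ω
R_total = R_p + 66.0 = 20.34 + 66.0 = 86.34 Ω
I = V / R_total = 99.0 / 86.34 = 1.147 A
All the supply current flows through R3; use P = I²R3.
P_R3 = (1.147)² × 66.0 = 86.77 W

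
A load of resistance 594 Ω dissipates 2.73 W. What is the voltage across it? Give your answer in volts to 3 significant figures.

Rearranging the power relation for the two known quantities gives V = √(P R).
V = √(2.73 × 594) = 40.27 V

40.3 V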